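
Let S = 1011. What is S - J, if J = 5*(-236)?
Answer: 2191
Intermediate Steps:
J = -1180
S - J = 1011 - 1*(-1180) = 1011 + 1180 = 2191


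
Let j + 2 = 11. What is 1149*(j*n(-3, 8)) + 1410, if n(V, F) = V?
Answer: -29613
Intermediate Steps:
j = 9 (j = -2 + 11 = 9)
1149*(j*n(-3, 8)) + 1410 = 1149*(9*(-3)) + 1410 = 1149*(-27) + 1410 = -31023 + 1410 = -29613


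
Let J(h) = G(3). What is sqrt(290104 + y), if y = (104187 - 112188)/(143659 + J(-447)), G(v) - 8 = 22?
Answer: sqrt(122237539151455)/20527 ≈ 538.61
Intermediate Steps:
G(v) = 30 (G(v) = 8 + 22 = 30)
J(h) = 30
y = -1143/20527 (y = (104187 - 112188)/(143659 + 30) = -8001/143689 = -8001*1/143689 = -1143/20527 ≈ -0.055683)
sqrt(290104 + y) = sqrt(290104 - 1143/20527) = sqrt(5954963665/20527) = sqrt(122237539151455)/20527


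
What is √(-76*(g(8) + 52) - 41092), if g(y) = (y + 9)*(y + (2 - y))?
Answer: 126*I*√3 ≈ 218.24*I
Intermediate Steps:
g(y) = 18 + 2*y (g(y) = (9 + y)*2 = 18 + 2*y)
√(-76*(g(8) + 52) - 41092) = √(-76*((18 + 2*8) + 52) - 41092) = √(-76*((18 + 16) + 52) - 41092) = √(-76*(34 + 52) - 41092) = √(-76*86 - 41092) = √(-6536 - 41092) = √(-47628) = 126*I*√3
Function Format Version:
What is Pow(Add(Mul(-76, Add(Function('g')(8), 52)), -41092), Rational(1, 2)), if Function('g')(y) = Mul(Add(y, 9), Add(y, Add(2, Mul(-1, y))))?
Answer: Mul(126, I, Pow(3, Rational(1, 2))) ≈ Mul(218.24, I)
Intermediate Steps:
Function('g')(y) = Add(18, Mul(2, y)) (Function('g')(y) = Mul(Add(9, y), 2) = Add(18, Mul(2, y)))
Pow(Add(Mul(-76, Add(Function('g')(8), 52)), -41092), Rational(1, 2)) = Pow(Add(Mul(-76, Add(Add(18, Mul(2, 8)), 52)), -41092), Rational(1, 2)) = Pow(Add(Mul(-76, Add(Add(18, 16), 52)), -41092), Rational(1, 2)) = Pow(Add(Mul(-76, Add(34, 52)), -41092), Rational(1, 2)) = Pow(Add(Mul(-76, 86), -41092), Rational(1, 2)) = Pow(Add(-6536, -41092), Rational(1, 2)) = Pow(-47628, Rational(1, 2)) = Mul(126, I, Pow(3, Rational(1, 2)))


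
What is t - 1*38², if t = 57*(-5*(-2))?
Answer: -874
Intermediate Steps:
t = 570 (t = 57*10 = 570)
t - 1*38² = 570 - 1*38² = 570 - 1*1444 = 570 - 1444 = -874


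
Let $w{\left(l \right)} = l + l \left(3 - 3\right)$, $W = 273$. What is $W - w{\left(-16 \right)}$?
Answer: $289$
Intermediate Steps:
$w{\left(l \right)} = l$ ($w{\left(l \right)} = l + l 0 = l + 0 = l$)
$W - w{\left(-16 \right)} = 273 - -16 = 273 + 16 = 289$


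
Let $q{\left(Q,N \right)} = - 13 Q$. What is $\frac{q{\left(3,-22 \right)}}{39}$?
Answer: $-1$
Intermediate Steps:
$\frac{q{\left(3,-22 \right)}}{39} = \frac{\left(-13\right) 3}{39} = \frac{1}{39} \left(-39\right) = -1$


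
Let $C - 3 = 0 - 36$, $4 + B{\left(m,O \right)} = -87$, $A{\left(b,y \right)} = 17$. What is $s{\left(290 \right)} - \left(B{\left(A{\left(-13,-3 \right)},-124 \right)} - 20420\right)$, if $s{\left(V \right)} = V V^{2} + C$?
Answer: $24409478$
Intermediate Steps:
$B{\left(m,O \right)} = -91$ ($B{\left(m,O \right)} = -4 - 87 = -91$)
$C = -33$ ($C = 3 + \left(0 - 36\right) = 3 - 36 = -33$)
$s{\left(V \right)} = -33 + V^{3}$ ($s{\left(V \right)} = V V^{2} - 33 = V^{3} - 33 = -33 + V^{3}$)
$s{\left(290 \right)} - \left(B{\left(A{\left(-13,-3 \right)},-124 \right)} - 20420\right) = \left(-33 + 290^{3}\right) - \left(-91 - 20420\right) = \left(-33 + 24389000\right) - -20511 = 24388967 + 20511 = 24409478$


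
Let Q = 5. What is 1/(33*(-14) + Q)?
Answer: -1/457 ≈ -0.0021882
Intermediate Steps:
1/(33*(-14) + Q) = 1/(33*(-14) + 5) = 1/(-462 + 5) = 1/(-457) = -1/457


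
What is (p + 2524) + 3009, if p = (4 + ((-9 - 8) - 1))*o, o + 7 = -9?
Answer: 5757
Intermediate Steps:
o = -16 (o = -7 - 9 = -16)
p = 224 (p = (4 + ((-9 - 8) - 1))*(-16) = (4 + (-17 - 1))*(-16) = (4 - 18)*(-16) = -14*(-16) = 224)
(p + 2524) + 3009 = (224 + 2524) + 3009 = 2748 + 3009 = 5757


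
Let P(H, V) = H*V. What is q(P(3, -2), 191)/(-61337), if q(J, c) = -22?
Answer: 22/61337 ≈ 0.00035867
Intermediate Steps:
q(P(3, -2), 191)/(-61337) = -22/(-61337) = -22*(-1/61337) = 22/61337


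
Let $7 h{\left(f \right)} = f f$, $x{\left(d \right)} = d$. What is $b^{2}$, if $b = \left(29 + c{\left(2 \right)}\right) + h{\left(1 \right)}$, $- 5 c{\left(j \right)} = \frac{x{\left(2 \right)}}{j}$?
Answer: $\frac{1026169}{1225} \approx 837.69$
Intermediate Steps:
$h{\left(f \right)} = \frac{f^{2}}{7}$ ($h{\left(f \right)} = \frac{f f}{7} = \frac{f^{2}}{7}$)
$c{\left(j \right)} = - \frac{2}{5 j}$ ($c{\left(j \right)} = - \frac{2 \frac{1}{j}}{5} = - \frac{2}{5 j}$)
$b = \frac{1013}{35}$ ($b = \left(29 - \frac{2}{5 \cdot 2}\right) + \frac{1^{2}}{7} = \left(29 - \frac{1}{5}\right) + \frac{1}{7} \cdot 1 = \left(29 - \frac{1}{5}\right) + \frac{1}{7} = \frac{144}{5} + \frac{1}{7} = \frac{1013}{35} \approx 28.943$)
$b^{2} = \left(\frac{1013}{35}\right)^{2} = \frac{1026169}{1225}$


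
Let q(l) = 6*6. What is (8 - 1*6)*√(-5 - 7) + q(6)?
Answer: 36 + 4*I*√3 ≈ 36.0 + 6.9282*I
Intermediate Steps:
q(l) = 36
(8 - 1*6)*√(-5 - 7) + q(6) = (8 - 1*6)*√(-5 - 7) + 36 = (8 - 6)*√(-12) + 36 = 2*(2*I*√3) + 36 = 4*I*√3 + 36 = 36 + 4*I*√3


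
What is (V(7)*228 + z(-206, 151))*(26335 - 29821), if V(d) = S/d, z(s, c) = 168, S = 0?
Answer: -585648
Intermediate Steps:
V(d) = 0 (V(d) = 0/d = 0)
(V(7)*228 + z(-206, 151))*(26335 - 29821) = (0*228 + 168)*(26335 - 29821) = (0 + 168)*(-3486) = 168*(-3486) = -585648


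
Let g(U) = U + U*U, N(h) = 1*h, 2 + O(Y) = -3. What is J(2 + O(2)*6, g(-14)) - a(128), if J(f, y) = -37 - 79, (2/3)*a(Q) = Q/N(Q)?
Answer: -235/2 ≈ -117.50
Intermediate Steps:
O(Y) = -5 (O(Y) = -2 - 3 = -5)
N(h) = h
a(Q) = 3/2 (a(Q) = 3*(Q/Q)/2 = (3/2)*1 = 3/2)
g(U) = U + U²
J(f, y) = -116
J(2 + O(2)*6, g(-14)) - a(128) = -116 - 1*3/2 = -116 - 3/2 = -235/2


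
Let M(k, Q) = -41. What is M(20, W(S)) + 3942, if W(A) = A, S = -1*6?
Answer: 3901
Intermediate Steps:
S = -6
M(20, W(S)) + 3942 = -41 + 3942 = 3901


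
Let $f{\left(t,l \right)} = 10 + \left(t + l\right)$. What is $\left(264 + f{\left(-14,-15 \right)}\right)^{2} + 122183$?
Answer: $182208$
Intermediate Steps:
$f{\left(t,l \right)} = 10 + l + t$ ($f{\left(t,l \right)} = 10 + \left(l + t\right) = 10 + l + t$)
$\left(264 + f{\left(-14,-15 \right)}\right)^{2} + 122183 = \left(264 - 19\right)^{2} + 122183 = 245^{2} + 122183 = 60025 + 122183 = 182208$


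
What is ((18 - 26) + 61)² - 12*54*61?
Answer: -36719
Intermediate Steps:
((18 - 26) + 61)² - 12*54*61 = (-8 + 61)² - 648*61 = 53² - 1*39528 = 2809 - 39528 = -36719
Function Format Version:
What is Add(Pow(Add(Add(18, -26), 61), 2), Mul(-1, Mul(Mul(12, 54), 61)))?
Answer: -36719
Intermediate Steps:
Add(Pow(Add(Add(18, -26), 61), 2), Mul(-1, Mul(Mul(12, 54), 61))) = Add(Pow(Add(-8, 61), 2), Mul(-1, Mul(648, 61))) = Add(Pow(53, 2), Mul(-1, 39528)) = Add(2809, -39528) = -36719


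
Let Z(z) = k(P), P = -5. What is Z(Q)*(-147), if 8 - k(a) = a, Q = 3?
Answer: -1911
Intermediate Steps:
k(a) = 8 - a
Z(z) = 13 (Z(z) = 8 - 1*(-5) = 8 + 5 = 13)
Z(Q)*(-147) = 13*(-147) = -1911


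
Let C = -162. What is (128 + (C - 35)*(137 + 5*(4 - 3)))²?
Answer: 775399716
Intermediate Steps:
(128 + (C - 35)*(137 + 5*(4 - 3)))² = (128 + (-162 - 35)*(137 + 5*(4 - 3)))² = (128 - 197*(137 + 5*1))² = (128 - 197*(137 + 5))² = (128 - 197*142)² = (128 - 27974)² = (-27846)² = 775399716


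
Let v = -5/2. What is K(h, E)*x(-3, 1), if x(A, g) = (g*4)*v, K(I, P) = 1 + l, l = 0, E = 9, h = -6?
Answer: -10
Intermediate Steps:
v = -5/2 (v = -5*½ = -5/2 ≈ -2.5000)
K(I, P) = 1 (K(I, P) = 1 + 0 = 1)
x(A, g) = -10*g (x(A, g) = (g*4)*(-5/2) = (4*g)*(-5/2) = -10*g)
K(h, E)*x(-3, 1) = 1*(-10*1) = 1*(-10) = -10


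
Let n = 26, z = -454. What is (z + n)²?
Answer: 183184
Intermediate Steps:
(z + n)² = (-454 + 26)² = (-428)² = 183184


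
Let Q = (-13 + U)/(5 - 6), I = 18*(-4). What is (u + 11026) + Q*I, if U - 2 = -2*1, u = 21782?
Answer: 31872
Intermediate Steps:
U = 0 (U = 2 - 2*1 = 2 - 2 = 0)
I = -72
Q = 13 (Q = (-13 + 0)/(5 - 6) = -13/(-1) = -13*(-1) = 13)
(u + 11026) + Q*I = (21782 + 11026) + 13*(-72) = 32808 - 936 = 31872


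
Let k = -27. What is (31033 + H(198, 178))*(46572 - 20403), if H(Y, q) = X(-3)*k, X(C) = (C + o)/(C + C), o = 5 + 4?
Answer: 812809140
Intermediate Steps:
o = 9
X(C) = (9 + C)/(2*C) (X(C) = (C + 9)/(C + C) = (9 + C)/((2*C)) = (9 + C)*(1/(2*C)) = (9 + C)/(2*C))
H(Y, q) = 27 (H(Y, q) = ((½)*(9 - 3)/(-3))*(-27) = ((½)*(-⅓)*6)*(-27) = -1*(-27) = 27)
(31033 + H(198, 178))*(46572 - 20403) = (31033 + 27)*(46572 - 20403) = 31060*26169 = 812809140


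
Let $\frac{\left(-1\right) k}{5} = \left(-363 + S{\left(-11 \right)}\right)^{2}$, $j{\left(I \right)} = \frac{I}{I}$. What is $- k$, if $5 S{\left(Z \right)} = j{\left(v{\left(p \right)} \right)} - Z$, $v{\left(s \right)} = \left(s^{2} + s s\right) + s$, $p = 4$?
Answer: $\frac{3250809}{5} \approx 6.5016 \cdot 10^{5}$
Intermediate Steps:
$v{\left(s \right)} = s + 2 s^{2}$ ($v{\left(s \right)} = \left(s^{2} + s^{2}\right) + s = 2 s^{2} + s = s + 2 s^{2}$)
$j{\left(I \right)} = 1$
$S{\left(Z \right)} = \frac{1}{5} - \frac{Z}{5}$ ($S{\left(Z \right)} = \frac{1 - Z}{5} = \frac{1}{5} - \frac{Z}{5}$)
$k = - \frac{3250809}{5}$ ($k = - 5 \left(-363 + \left(\frac{1}{5} - - \frac{11}{5}\right)\right)^{2} = - 5 \left(-363 + \left(\frac{1}{5} + \frac{11}{5}\right)\right)^{2} = - 5 \left(-363 + \frac{12}{5}\right)^{2} = - 5 \left(- \frac{1803}{5}\right)^{2} = \left(-5\right) \frac{3250809}{25} = - \frac{3250809}{5} \approx -6.5016 \cdot 10^{5}$)
$- k = \left(-1\right) \left(- \frac{3250809}{5}\right) = \frac{3250809}{5}$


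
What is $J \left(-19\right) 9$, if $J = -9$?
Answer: $1539$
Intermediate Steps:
$J \left(-19\right) 9 = \left(-9\right) \left(-19\right) 9 = 171 \cdot 9 = 1539$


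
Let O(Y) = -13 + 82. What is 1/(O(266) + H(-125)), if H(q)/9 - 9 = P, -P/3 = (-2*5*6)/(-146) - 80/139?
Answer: 10147/1567140 ≈ 0.0064749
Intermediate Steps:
O(Y) = 69
P = 5010/10147 (P = -3*((-2*5*6)/(-146) - 80/139) = -3*(-10*6*(-1/146) - 80*1/139) = -3*(-60*(-1/146) - 80/139) = -3*(30/73 - 80/139) = -3*(-1670/10147) = 5010/10147 ≈ 0.49374)
H(q) = 866997/10147 (H(q) = 81 + 9*(5010/10147) = 81 + 45090/10147 = 866997/10147)
1/(O(266) + H(-125)) = 1/(69 + 866997/10147) = 1/(1567140/10147) = 10147/1567140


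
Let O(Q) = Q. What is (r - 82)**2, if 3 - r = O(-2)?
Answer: 5929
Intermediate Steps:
r = 5 (r = 3 - 1*(-2) = 3 + 2 = 5)
(r - 82)**2 = (5 - 82)**2 = (-77)**2 = 5929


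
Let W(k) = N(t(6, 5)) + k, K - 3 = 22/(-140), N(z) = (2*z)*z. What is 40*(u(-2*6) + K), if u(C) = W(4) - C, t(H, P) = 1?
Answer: 5836/7 ≈ 833.71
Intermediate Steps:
N(z) = 2*z**2
K = 199/70 (K = 3 + 22/(-140) = 3 + 22*(-1/140) = 3 - 11/70 = 199/70 ≈ 2.8429)
W(k) = 2 + k (W(k) = 2*1**2 + k = 2*1 + k = 2 + k)
u(C) = 6 - C (u(C) = (2 + 4) - C = 6 - C)
40*(u(-2*6) + K) = 40*((6 - (-2)*6) + 199/70) = 40*((6 - 1*(-12)) + 199/70) = 40*((6 + 12) + 199/70) = 40*(18 + 199/70) = 40*(1459/70) = 5836/7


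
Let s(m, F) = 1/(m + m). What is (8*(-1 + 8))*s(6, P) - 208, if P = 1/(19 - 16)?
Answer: -610/3 ≈ -203.33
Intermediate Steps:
P = 1/3 ≈ 0.33333
s(m, F) = 1/(2*m)
(8*(-1 + 8))*s(6, P) - 208 = (8*(-1 + 8))*((1/2)/6) - 208 = (8*7)*((1/2)*(1/6)) - 208 = 56*(1/12) - 208 = 14/3 - 208 = -610/3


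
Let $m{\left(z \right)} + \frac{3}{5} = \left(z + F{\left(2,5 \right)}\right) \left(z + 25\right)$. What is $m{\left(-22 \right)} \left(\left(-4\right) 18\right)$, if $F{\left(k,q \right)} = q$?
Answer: $\frac{18576}{5} \approx 3715.2$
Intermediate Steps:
$m{\left(z \right)} = - \frac{3}{5} + \left(5 + z\right) \left(25 + z\right)$ ($m{\left(z \right)} = - \frac{3}{5} + \left(z + 5\right) \left(z + 25\right) = - \frac{3}{5} + \left(5 + z\right) \left(25 + z\right)$)
$m{\left(-22 \right)} \left(\left(-4\right) 18\right) = \left(\frac{622}{5} + \left(-22\right)^{2} + 30 \left(-22\right)\right) \left(\left(-4\right) 18\right) = \left(\frac{622}{5} + 484 - 660\right) \left(-72\right) = \left(- \frac{258}{5}\right) \left(-72\right) = \frac{18576}{5}$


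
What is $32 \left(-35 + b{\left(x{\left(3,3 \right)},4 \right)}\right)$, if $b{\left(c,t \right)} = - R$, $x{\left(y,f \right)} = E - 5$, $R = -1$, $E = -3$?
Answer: $-1088$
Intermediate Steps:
$x{\left(y,f \right)} = -8$ ($x{\left(y,f \right)} = -3 - 5 = -8$)
$b{\left(c,t \right)} = 1$ ($b{\left(c,t \right)} = \left(-1\right) \left(-1\right) = 1$)
$32 \left(-35 + b{\left(x{\left(3,3 \right)},4 \right)}\right) = 32 \left(-35 + 1\right) = 32 \left(-34\right) = -1088$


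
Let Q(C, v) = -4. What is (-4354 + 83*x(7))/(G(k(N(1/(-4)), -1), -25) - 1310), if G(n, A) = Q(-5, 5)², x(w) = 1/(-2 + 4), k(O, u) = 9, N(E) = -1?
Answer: 8625/2588 ≈ 3.3327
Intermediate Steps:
x(w) = ½ (x(w) = 1/2 = ½)
G(n, A) = 16 (G(n, A) = (-4)² = 16)
(-4354 + 83*x(7))/(G(k(N(1/(-4)), -1), -25) - 1310) = (-4354 + 83*(½))/(16 - 1310) = (-4354 + 83/2)/(-1294) = -8625/2*(-1/1294) = 8625/2588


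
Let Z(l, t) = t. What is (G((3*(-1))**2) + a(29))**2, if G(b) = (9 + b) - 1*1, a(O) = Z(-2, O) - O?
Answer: 289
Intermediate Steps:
a(O) = 0 (a(O) = O - O = 0)
G(b) = 8 + b (G(b) = (9 + b) - 1 = 8 + b)
(G((3*(-1))**2) + a(29))**2 = ((8 + (3*(-1))**2) + 0)**2 = ((8 + (-3)**2) + 0)**2 = ((8 + 9) + 0)**2 = (17 + 0)**2 = 17**2 = 289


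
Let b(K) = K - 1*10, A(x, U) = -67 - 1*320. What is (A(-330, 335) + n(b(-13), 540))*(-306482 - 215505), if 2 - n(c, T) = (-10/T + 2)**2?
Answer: 591990154583/2916 ≈ 2.0301e+8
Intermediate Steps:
A(x, U) = -387 (A(x, U) = -67 - 320 = -387)
b(K) = -10 + K (b(K) = K - 10 = -10 + K)
n(c, T) = 2 - (2 - 10/T)**2 (n(c, T) = 2 - (-10/T + 2)**2 = 2 - (2 - 10/T)**2)
(A(-330, 335) + n(b(-13), 540))*(-306482 - 215505) = (-387 + (-2 - 100/540**2 + 40/540))*(-306482 - 215505) = (-387 + (-2 - 100*1/291600 + 40*(1/540)))*(-521987) = (-387 + (-2 - 1/2916 + 2/27))*(-521987) = (-387 - 5617/2916)*(-521987) = -1134109/2916*(-521987) = 591990154583/2916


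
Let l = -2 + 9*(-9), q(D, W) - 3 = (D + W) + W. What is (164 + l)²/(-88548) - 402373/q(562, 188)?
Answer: -11878499435/27774556 ≈ -427.68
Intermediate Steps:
q(D, W) = 3 + D + 2*W (q(D, W) = 3 + ((D + W) + W) = 3 + (D + 2*W) = 3 + D + 2*W)
l = -83 (l = -2 - 81 = -83)
(164 + l)²/(-88548) - 402373/q(562, 188) = (164 - 83)²/(-88548) - 402373/(3 + 562 + 2*188) = 81²*(-1/88548) - 402373/(3 + 562 + 376) = 6561*(-1/88548) - 402373/941 = -2187/29516 - 402373*1/941 = -2187/29516 - 402373/941 = -11878499435/27774556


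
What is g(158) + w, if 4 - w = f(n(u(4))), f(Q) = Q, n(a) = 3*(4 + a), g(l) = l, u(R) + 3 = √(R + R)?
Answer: 159 - 6*√2 ≈ 150.51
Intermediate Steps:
u(R) = -3 + √2*√R (u(R) = -3 + √(R + R) = -3 + √(2*R) = -3 + √2*√R)
n(a) = 12 + 3*a
w = 1 - 6*√2 (w = 4 - (12 + 3*(-3 + √2*√4)) = 4 - (12 + 3*(-3 + √2*2)) = 4 - (12 + 3*(-3 + 2*√2)) = 4 - (12 + (-9 + 6*√2)) = 4 - (3 + 6*√2) = 4 + (-3 - 6*√2) = 1 - 6*√2 ≈ -7.4853)
g(158) + w = 158 + (1 - 6*√2) = 159 - 6*√2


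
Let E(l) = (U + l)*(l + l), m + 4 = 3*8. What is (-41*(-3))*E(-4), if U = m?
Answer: -15744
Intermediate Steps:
m = 20 (m = -4 + 3*8 = -4 + 24 = 20)
U = 20
E(l) = 2*l*(20 + l) (E(l) = (20 + l)*(l + l) = (20 + l)*(2*l) = 2*l*(20 + l))
(-41*(-3))*E(-4) = (-41*(-3))*(2*(-4)*(20 - 4)) = 123*(2*(-4)*16) = 123*(-128) = -15744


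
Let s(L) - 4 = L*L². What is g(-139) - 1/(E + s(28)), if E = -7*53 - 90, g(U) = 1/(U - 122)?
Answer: -7252/1870065 ≈ -0.0038779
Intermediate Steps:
g(U) = 1/(-122 + U)
E = -461 (E = -371 - 90 = -461)
s(L) = 4 + L³ (s(L) = 4 + L*L² = 4 + L³)
g(-139) - 1/(E + s(28)) = 1/(-122 - 139) - 1/(-461 + (4 + 28³)) = 1/(-261) - 1/(-461 + (4 + 21952)) = -1/261 - 1/(-461 + 21956) = -1/261 - 1/21495 = -7252/1870065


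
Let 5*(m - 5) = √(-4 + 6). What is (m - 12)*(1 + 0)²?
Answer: -7 + √2/5 ≈ -6.7172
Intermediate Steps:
m = 5 + √2/5 (m = 5 + √(-4 + 6)/5 = 5 + √2/5 ≈ 5.2828)
(m - 12)*(1 + 0)² = ((5 + √2/5) - 12)*(1 + 0)² = (-7 + √2/5)*1² = (-7 + √2/5)*1 = -7 + √2/5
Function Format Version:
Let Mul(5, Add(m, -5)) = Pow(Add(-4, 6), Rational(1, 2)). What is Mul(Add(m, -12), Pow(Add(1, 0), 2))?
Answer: Add(-7, Mul(Rational(1, 5), Pow(2, Rational(1, 2)))) ≈ -6.7172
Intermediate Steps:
m = Add(5, Mul(Rational(1, 5), Pow(2, Rational(1, 2)))) (m = Add(5, Mul(Rational(1, 5), Pow(Add(-4, 6), Rational(1, 2)))) = Add(5, Mul(Rational(1, 5), Pow(2, Rational(1, 2)))) ≈ 5.2828)
Mul(Add(m, -12), Pow(Add(1, 0), 2)) = Mul(Add(Add(5, Mul(Rational(1, 5), Pow(2, Rational(1, 2)))), -12), Pow(Add(1, 0), 2)) = Mul(Add(-7, Mul(Rational(1, 5), Pow(2, Rational(1, 2)))), Pow(1, 2)) = Mul(Add(-7, Mul(Rational(1, 5), Pow(2, Rational(1, 2)))), 1) = Add(-7, Mul(Rational(1, 5), Pow(2, Rational(1, 2))))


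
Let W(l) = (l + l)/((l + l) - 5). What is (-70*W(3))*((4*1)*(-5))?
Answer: 8400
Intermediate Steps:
W(l) = 2*l/(-5 + 2*l) (W(l) = (2*l)/(2*l - 5) = (2*l)/(-5 + 2*l) = 2*l/(-5 + 2*l))
(-70*W(3))*((4*1)*(-5)) = (-140*3/(-5 + 2*3))*((4*1)*(-5)) = (-140*3/(-5 + 6))*(4*(-5)) = -140*3/1*(-20) = -140*3*(-20) = -70*6*(-20) = -420*(-20) = 8400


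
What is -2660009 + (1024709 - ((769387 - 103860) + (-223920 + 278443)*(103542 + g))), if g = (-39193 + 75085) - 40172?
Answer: -5414362853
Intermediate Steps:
g = -4280 (g = 35892 - 40172 = -4280)
-2660009 + (1024709 - ((769387 - 103860) + (-223920 + 278443)*(103542 + g))) = -2660009 + (1024709 - ((769387 - 103860) + (-223920 + 278443)*(103542 - 4280))) = -2660009 + (1024709 - (665527 + 54523*99262)) = -2660009 + (1024709 - (665527 + 5412062026)) = -2660009 + (1024709 - 1*5412727553) = -2660009 + (1024709 - 5412727553) = -2660009 - 5411702844 = -5414362853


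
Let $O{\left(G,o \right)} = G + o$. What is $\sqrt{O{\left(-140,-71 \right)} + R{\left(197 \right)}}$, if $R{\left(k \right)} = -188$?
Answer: $i \sqrt{399} \approx 19.975 i$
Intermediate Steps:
$\sqrt{O{\left(-140,-71 \right)} + R{\left(197 \right)}} = \sqrt{\left(-140 - 71\right) - 188} = \sqrt{-211 - 188} = \sqrt{-399} = i \sqrt{399}$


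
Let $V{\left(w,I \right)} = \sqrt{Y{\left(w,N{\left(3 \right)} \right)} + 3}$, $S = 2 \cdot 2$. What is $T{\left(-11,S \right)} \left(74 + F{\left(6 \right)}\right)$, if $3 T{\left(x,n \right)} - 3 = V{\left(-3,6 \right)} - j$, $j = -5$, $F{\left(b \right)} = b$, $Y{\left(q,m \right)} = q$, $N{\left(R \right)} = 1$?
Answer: $\frac{640}{3} \approx 213.33$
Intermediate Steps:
$S = 4$
$V{\left(w,I \right)} = \sqrt{3 + w}$ ($V{\left(w,I \right)} = \sqrt{w + 3} = \sqrt{3 + w}$)
$T{\left(x,n \right)} = \frac{8}{3}$ ($T{\left(x,n \right)} = 1 + \frac{\sqrt{3 - 3} - -5}{3} = 1 + \frac{\sqrt{0} + 5}{3} = 1 + \frac{0 + 5}{3} = 1 + \frac{1}{3} \cdot 5 = 1 + \frac{5}{3} = \frac{8}{3}$)
$T{\left(-11,S \right)} \left(74 + F{\left(6 \right)}\right) = \frac{8 \left(74 + 6\right)}{3} = \frac{8}{3} \cdot 80 = \frac{640}{3}$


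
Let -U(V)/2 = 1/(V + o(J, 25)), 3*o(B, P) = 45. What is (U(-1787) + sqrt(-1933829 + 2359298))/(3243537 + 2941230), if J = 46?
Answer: 1/5479703562 + sqrt(425469)/6184767 ≈ 0.00010547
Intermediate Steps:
o(B, P) = 15 (o(B, P) = (1/3)*45 = 15)
U(V) = -2/(15 + V) (U(V) = -2/(V + 15) = -2/(15 + V))
(U(-1787) + sqrt(-1933829 + 2359298))/(3243537 + 2941230) = (-2/(15 - 1787) + sqrt(-1933829 + 2359298))/(3243537 + 2941230) = (-2/(-1772) + sqrt(425469))/6184767 = (-2*(-1/1772) + sqrt(425469))*(1/6184767) = (1/886 + sqrt(425469))*(1/6184767) = 1/5479703562 + sqrt(425469)/6184767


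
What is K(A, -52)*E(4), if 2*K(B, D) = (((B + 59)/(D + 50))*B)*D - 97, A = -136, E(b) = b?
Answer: 544350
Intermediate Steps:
K(B, D) = -97/2 + B*D*(59 + B)/(2*(50 + D)) (K(B, D) = ((((B + 59)/(D + 50))*B)*D - 97)/2 = ((((59 + B)/(50 + D))*B)*D - 97)/2 = ((B*(59 + B)/(50 + D))*D - 97)/2 = (B*D*(59 + B)/(50 + D) - 97)/2 = (-97 + B*D*(59 + B)/(50 + D))/2 = -97/2 + B*D*(59 + B)/(2*(50 + D)))
K(A, -52)*E(4) = ((-4850 - 97*(-52) - 52*(-136)**2 + 59*(-136)*(-52))/(2*(50 - 52)))*4 = ((1/2)*(-4850 + 5044 - 52*18496 + 417248)/(-2))*4 = ((1/2)*(-1/2)*(-4850 + 5044 - 961792 + 417248))*4 = ((1/2)*(-1/2)*(-544350))*4 = (272175/2)*4 = 544350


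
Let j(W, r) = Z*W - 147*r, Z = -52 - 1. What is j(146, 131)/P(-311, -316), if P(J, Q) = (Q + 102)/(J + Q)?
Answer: -16925865/214 ≈ -79093.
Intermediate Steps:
Z = -53
j(W, r) = -147*r - 53*W (j(W, r) = -53*W - 147*r = -147*r - 53*W)
P(J, Q) = (102 + Q)/(J + Q)
j(146, 131)/P(-311, -316) = (-147*131 - 53*146)/(((102 - 316)/(-311 - 316))) = (-19257 - 7738)/((-214/(-627))) = -26995/((-1/627*(-214))) = -26995/214/627 = -26995*627/214 = -16925865/214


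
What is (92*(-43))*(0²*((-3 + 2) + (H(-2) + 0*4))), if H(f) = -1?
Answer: 0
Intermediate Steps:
(92*(-43))*(0²*((-3 + 2) + (H(-2) + 0*4))) = (92*(-43))*(0²*((-3 + 2) + (-1 + 0*4))) = -0*(-1 + (-1 + 0)) = -0*(-1 - 1) = -0*(-2) = -3956*0 = 0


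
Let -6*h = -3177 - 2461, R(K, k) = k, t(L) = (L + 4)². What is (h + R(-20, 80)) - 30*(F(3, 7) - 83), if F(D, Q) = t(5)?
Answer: 3239/3 ≈ 1079.7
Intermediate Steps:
t(L) = (4 + L)²
F(D, Q) = 81 (F(D, Q) = (4 + 5)² = 9² = 81)
h = 2819/3 (h = -(-3177 - 2461)/6 = -⅙*(-5638) = 2819/3 ≈ 939.67)
(h + R(-20, 80)) - 30*(F(3, 7) - 83) = (2819/3 + 80) - 30*(81 - 83) = 3059/3 - 30*(-2) = 3059/3 + 60 = 3239/3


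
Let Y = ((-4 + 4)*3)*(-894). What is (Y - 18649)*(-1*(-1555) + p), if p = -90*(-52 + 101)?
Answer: 53242895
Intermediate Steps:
p = -4410 (p = -90*49 = -4410)
Y = 0 (Y = (0*3)*(-894) = 0*(-894) = 0)
(Y - 18649)*(-1*(-1555) + p) = (0 - 18649)*(-1*(-1555) - 4410) = -18649*(1555 - 4410) = -18649*(-2855) = 53242895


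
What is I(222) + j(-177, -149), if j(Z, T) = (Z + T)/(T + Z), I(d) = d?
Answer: 223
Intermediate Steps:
j(Z, T) = 1 (j(Z, T) = (T + Z)/(T + Z) = 1)
I(222) + j(-177, -149) = 222 + 1 = 223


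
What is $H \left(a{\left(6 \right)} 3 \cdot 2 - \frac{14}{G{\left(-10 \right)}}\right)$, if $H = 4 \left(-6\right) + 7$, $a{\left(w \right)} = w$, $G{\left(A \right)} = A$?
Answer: $- \frac{3179}{5} \approx -635.8$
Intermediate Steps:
$H = -17$ ($H = -24 + 7 = -17$)
$H \left(a{\left(6 \right)} 3 \cdot 2 - \frac{14}{G{\left(-10 \right)}}\right) = - 17 \left(6 \cdot 3 \cdot 2 - \frac{14}{-10}\right) = - 17 \left(18 \cdot 2 - - \frac{7}{5}\right) = - 17 \left(36 + \frac{7}{5}\right) = \left(-17\right) \frac{187}{5} = - \frac{3179}{5}$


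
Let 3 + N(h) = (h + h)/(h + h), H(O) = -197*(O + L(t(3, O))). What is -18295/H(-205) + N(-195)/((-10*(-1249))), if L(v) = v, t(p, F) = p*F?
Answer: -22882763/201763460 ≈ -0.11341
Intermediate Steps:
t(p, F) = F*p
H(O) = -788*O (H(O) = -197*(O + O*3) = -197*(O + 3*O) = -788*O)
N(h) = -2 (N(h) = -3 + (h + h)/(h + h) = -3 + (2*h)/((2*h)) = -3 + (2*h)*(1/(2*h)) = -3 + 1 = -2)
-18295/H(-205) + N(-195)/((-10*(-1249))) = -18295/((-788*(-205))) - 2/((-10*(-1249))) = -18295/161540 - 2/12490 = -18295*1/161540 - 2*1/12490 = -3659/32308 - 1/6245 = -22882763/201763460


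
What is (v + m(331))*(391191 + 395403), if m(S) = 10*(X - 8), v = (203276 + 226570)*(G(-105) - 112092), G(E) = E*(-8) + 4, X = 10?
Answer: -37614537908994072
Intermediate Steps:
G(E) = 4 - 8*E (G(E) = -8*E + 4 = 4 - 8*E)
v = -47819507808 (v = (203276 + 226570)*((4 - 8*(-105)) - 112092) = 429846*((4 + 840) - 112092) = 429846*(844 - 112092) = 429846*(-111248) = -47819507808)
m(S) = 20 (m(S) = 10*(10 - 8) = 10*2 = 20)
(v + m(331))*(391191 + 395403) = (-47819507808 + 20)*(391191 + 395403) = -47819507788*786594 = -37614537908994072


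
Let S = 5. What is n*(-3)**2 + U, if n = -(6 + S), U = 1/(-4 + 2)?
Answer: -199/2 ≈ -99.500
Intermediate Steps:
U = -1/2 (U = 1/(-2) = -1/2 ≈ -0.50000)
n = -11 (n = -(6 + 5) = -1*11 = -11)
n*(-3)**2 + U = -11*(-3)**2 - 1/2 = -11*9 - 1/2 = -99 - 1/2 = -199/2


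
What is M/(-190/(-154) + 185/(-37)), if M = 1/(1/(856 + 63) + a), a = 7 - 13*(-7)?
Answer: -70763/26118270 ≈ -0.0027093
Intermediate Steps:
a = 98 (a = 7 + 91 = 98)
M = 919/90063 (M = 1/(1/(856 + 63) + 98) = 1/(1/919 + 98) = 1/(90063/919) = 919/90063 ≈ 0.010204)
M/(-190/(-154) + 185/(-37)) = 919/(90063*(-190/(-154) + 185/(-37))) = 919/(90063*(-190*(-1/154) + 185*(-1/37))) = 919/(90063*(95/77 - 5)) = 919/(90063*(-290/77)) = (919/90063)*(-77/290) = -70763/26118270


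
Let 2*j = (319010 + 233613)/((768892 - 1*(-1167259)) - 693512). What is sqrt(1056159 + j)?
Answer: 5*sqrt(28993245193177406)/828426 ≈ 1027.7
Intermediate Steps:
j = 552623/2485278 (j = ((319010 + 233613)/((768892 - 1*(-1167259)) - 693512))/2 = (552623/((768892 + 1167259) - 693512))/2 = (552623/(1936151 - 693512))/2 = (552623/1242639)/2 = (552623*(1/1242639))/2 = (1/2)*(552623/1242639) = 552623/2485278 ≈ 0.22236)
sqrt(1056159 + j) = sqrt(1056159 + 552623/2485278) = sqrt(2624849279825/2485278) = 5*sqrt(28993245193177406)/828426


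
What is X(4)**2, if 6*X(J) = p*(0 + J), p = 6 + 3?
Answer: 36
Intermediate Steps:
p = 9
X(J) = 3*J/2 (X(J) = (9*(0 + J))/6 = (9*J)/6 = 3*J/2)
X(4)**2 = ((3/2)*4)**2 = 6**2 = 36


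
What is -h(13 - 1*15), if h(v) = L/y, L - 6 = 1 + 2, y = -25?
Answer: 9/25 ≈ 0.36000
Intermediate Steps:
L = 9 (L = 6 + (1 + 2) = 6 + 3 = 9)
h(v) = -9/25 (h(v) = 9/(-25) = 9*(-1/25) = -9/25)
-h(13 - 1*15) = -1*(-9/25) = 9/25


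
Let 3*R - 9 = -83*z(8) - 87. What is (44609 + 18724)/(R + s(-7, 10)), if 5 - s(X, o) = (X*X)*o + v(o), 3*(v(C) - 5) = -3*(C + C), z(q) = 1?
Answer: -189999/1571 ≈ -120.94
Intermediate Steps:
R = -161/3 (R = 3 + (-83*1 - 87)/3 = 3 + (-83 - 87)/3 = 3 + (⅓)*(-170) = 3 - 170/3 = -161/3 ≈ -53.667)
v(C) = 5 - 2*C (v(C) = 5 + (-3*(C + C))/3 = 5 + (-6*C)/3 = 5 - 2*C)
s(X, o) = 2*o - o*X² (s(X, o) = 5 - ((X*X)*o + (5 - 2*o)) = 5 - (X²*o + (5 - 2*o)) = 5 - (o*X² + (5 - 2*o)) = 5 - (5 - 2*o + o*X²) = 5 + (-5 + 2*o - o*X²) = 2*o - o*X²)
(44609 + 18724)/(R + s(-7, 10)) = (44609 + 18724)/(-161/3 + 10*(2 - 1*(-7)²)) = 63333/(-161/3 + 10*(2 - 1*49)) = 63333/(-161/3 + 10*(2 - 49)) = 63333/(-161/3 + 10*(-47)) = 63333/(-161/3 - 470) = 63333/(-1571/3) = 63333*(-3/1571) = -189999/1571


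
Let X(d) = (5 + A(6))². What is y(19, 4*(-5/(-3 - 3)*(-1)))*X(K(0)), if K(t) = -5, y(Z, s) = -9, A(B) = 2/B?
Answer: -256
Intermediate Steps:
X(d) = 256/9 (X(d) = (5 + 2/6)² = (5 + 2*(⅙))² = (5 + ⅓)² = (16/3)² = 256/9)
y(19, 4*(-5/(-3 - 3)*(-1)))*X(K(0)) = -9*256/9 = -256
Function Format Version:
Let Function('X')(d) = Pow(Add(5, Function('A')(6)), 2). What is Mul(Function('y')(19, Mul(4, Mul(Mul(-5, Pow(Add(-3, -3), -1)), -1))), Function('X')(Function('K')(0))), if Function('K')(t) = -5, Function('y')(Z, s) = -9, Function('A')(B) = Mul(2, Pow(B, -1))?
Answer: -256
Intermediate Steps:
Function('X')(d) = Rational(256, 9) (Function('X')(d) = Pow(Add(5, Mul(2, Pow(6, -1))), 2) = Pow(Add(5, Mul(2, Rational(1, 6))), 2) = Pow(Add(5, Rational(1, 3)), 2) = Pow(Rational(16, 3), 2) = Rational(256, 9))
Mul(Function('y')(19, Mul(4, Mul(Mul(-5, Pow(Add(-3, -3), -1)), -1))), Function('X')(Function('K')(0))) = Mul(-9, Rational(256, 9)) = -256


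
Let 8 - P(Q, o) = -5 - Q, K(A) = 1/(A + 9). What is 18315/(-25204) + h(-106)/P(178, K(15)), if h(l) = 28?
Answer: -2792453/4813964 ≈ -0.58007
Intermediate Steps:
K(A) = 1/(9 + A)
P(Q, o) = 13 + Q (P(Q, o) = 8 - (-5 - Q) = 8 + (5 + Q) = 13 + Q)
18315/(-25204) + h(-106)/P(178, K(15)) = 18315/(-25204) + 28/(13 + 178) = 18315*(-1/25204) + 28/191 = -18315/25204 + 28*(1/191) = -18315/25204 + 28/191 = -2792453/4813964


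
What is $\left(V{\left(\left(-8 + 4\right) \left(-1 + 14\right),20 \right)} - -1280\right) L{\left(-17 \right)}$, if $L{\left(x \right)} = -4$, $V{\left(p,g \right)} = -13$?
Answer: $-5068$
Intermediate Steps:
$\left(V{\left(\left(-8 + 4\right) \left(-1 + 14\right),20 \right)} - -1280\right) L{\left(-17 \right)} = \left(-13 - -1280\right) \left(-4\right) = \left(-13 + 1280\right) \left(-4\right) = 1267 \left(-4\right) = -5068$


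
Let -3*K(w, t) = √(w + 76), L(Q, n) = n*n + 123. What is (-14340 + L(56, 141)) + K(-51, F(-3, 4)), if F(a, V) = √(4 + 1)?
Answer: 16987/3 ≈ 5662.3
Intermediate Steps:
F(a, V) = √5
L(Q, n) = 123 + n² (L(Q, n) = n² + 123 = 123 + n²)
K(w, t) = -√(76 + w)/3 (K(w, t) = -√(w + 76)/3 = -√(76 + w)/3)
(-14340 + L(56, 141)) + K(-51, F(-3, 4)) = (-14340 + (123 + 141²)) - √(76 - 51)/3 = (-14340 + (123 + 19881)) - √25/3 = (-14340 + 20004) - ⅓*5 = 5664 - 5/3 = 16987/3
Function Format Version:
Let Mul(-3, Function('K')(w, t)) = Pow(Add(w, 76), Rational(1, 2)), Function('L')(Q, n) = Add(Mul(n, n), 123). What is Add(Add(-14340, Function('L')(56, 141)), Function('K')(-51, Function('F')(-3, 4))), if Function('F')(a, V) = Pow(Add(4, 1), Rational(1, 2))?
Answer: Rational(16987, 3) ≈ 5662.3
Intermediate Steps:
Function('F')(a, V) = Pow(5, Rational(1, 2))
Function('L')(Q, n) = Add(123, Pow(n, 2)) (Function('L')(Q, n) = Add(Pow(n, 2), 123) = Add(123, Pow(n, 2)))
Function('K')(w, t) = Mul(Rational(-1, 3), Pow(Add(76, w), Rational(1, 2))) (Function('K')(w, t) = Mul(Rational(-1, 3), Pow(Add(w, 76), Rational(1, 2))) = Mul(Rational(-1, 3), Pow(Add(76, w), Rational(1, 2))))
Add(Add(-14340, Function('L')(56, 141)), Function('K')(-51, Function('F')(-3, 4))) = Add(Add(-14340, Add(123, Pow(141, 2))), Mul(Rational(-1, 3), Pow(Add(76, -51), Rational(1, 2)))) = Add(Add(-14340, Add(123, 19881)), Mul(Rational(-1, 3), Pow(25, Rational(1, 2)))) = Add(Add(-14340, 20004), Mul(Rational(-1, 3), 5)) = Add(5664, Rational(-5, 3)) = Rational(16987, 3)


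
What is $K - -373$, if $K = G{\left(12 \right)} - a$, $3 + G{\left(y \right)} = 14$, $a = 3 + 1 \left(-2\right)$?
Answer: $383$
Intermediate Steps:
$a = 1$ ($a = 3 - 2 = 1$)
$G{\left(y \right)} = 11$ ($G{\left(y \right)} = -3 + 14 = 11$)
$K = 10$ ($K = 11 - 1 = 10$)
$K - -373 = 10 - -373 = 10 + 373 = 383$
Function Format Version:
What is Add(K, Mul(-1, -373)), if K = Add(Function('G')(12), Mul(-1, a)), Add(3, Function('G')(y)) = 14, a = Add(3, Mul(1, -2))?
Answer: 383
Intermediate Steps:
a = 1 (a = Add(3, -2) = 1)
Function('G')(y) = 11 (Function('G')(y) = Add(-3, 14) = 11)
K = 10 (K = Add(11, Mul(-1, 1)) = Add(11, -1) = 10)
Add(K, Mul(-1, -373)) = Add(10, Mul(-1, -373)) = Add(10, 373) = 383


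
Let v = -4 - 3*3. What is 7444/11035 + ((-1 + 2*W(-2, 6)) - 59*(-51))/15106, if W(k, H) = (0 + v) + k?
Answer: 72655647/83347355 ≈ 0.87172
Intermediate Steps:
v = -13 (v = -4 - 9 = -13)
W(k, H) = -13 + k (W(k, H) = (0 - 13) + k = -13 + k)
7444/11035 + ((-1 + 2*W(-2, 6)) - 59*(-51))/15106 = 7444/11035 + ((-1 + 2*(-13 - 2)) - 59*(-51))/15106 = 7444*(1/11035) + ((-1 + 2*(-15)) + 3009)*(1/15106) = 7444/11035 + ((-1 - 30) + 3009)*(1/15106) = 7444/11035 + (-31 + 3009)*(1/15106) = 7444/11035 + 2978*(1/15106) = 7444/11035 + 1489/7553 = 72655647/83347355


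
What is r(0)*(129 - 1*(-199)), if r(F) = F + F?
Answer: 0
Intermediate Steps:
r(F) = 2*F
r(0)*(129 - 1*(-199)) = (2*0)*(129 - 1*(-199)) = 0*(129 + 199) = 0*328 = 0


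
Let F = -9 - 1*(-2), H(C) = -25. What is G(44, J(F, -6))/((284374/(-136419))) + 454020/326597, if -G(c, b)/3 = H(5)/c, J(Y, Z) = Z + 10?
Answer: 2339352562395/4086530592232 ≈ 0.57245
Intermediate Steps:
F = -7 (F = -9 + 2 = -7)
J(Y, Z) = 10 + Z
G(c, b) = 75/c (G(c, b) = -(-75)/c = 75/c)
G(44, J(F, -6))/((284374/(-136419))) + 454020/326597 = (75/44)/((284374/(-136419))) + 454020/326597 = (75*(1/44))/((284374*(-1/136419))) + 454020*(1/326597) = 75/(44*(-284374/136419)) + 454020/326597 = (75/44)*(-136419/284374) + 454020/326597 = -10231425/12512456 + 454020/326597 = 2339352562395/4086530592232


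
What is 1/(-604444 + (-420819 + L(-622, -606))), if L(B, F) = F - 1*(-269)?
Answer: -1/1025600 ≈ -9.7504e-7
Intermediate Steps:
L(B, F) = 269 + F (L(B, F) = F + 269 = 269 + F)
1/(-604444 + (-420819 + L(-622, -606))) = 1/(-604444 + (-420819 + (269 - 606))) = 1/(-604444 + (-420819 - 337)) = 1/(-604444 - 421156) = 1/(-1025600) = -1/1025600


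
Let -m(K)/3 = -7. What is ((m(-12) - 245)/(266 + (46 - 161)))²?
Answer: 50176/22801 ≈ 2.2006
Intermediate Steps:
m(K) = 21 (m(K) = -3*(-7) = 21)
((m(-12) - 245)/(266 + (46 - 161)))² = ((21 - 245)/(266 + (46 - 161)))² = (-224/(266 - 115))² = (-224/151)² = 50176/22801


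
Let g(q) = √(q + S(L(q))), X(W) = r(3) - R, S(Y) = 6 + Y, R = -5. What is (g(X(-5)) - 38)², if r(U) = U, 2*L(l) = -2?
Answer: (38 - √13)² ≈ 1183.0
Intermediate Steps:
L(l) = -1 (L(l) = (½)*(-2) = -1)
X(W) = 8 (X(W) = 3 - 1*(-5) = 3 + 5 = 8)
g(q) = √(5 + q) (g(q) = √(q + (6 - 1)) = √(q + 5) = √(5 + q))
(g(X(-5)) - 38)² = (√(5 + 8) - 38)² = (√13 - 38)² = (-38 + √13)²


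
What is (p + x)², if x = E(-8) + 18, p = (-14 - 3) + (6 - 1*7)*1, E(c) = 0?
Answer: 0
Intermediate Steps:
p = -18 (p = -17 + (6 - 7)*1 = -17 - 1*1 = -17 - 1 = -18)
x = 18 (x = 0 + 18 = 18)
(p + x)² = (-18 + 18)² = 0² = 0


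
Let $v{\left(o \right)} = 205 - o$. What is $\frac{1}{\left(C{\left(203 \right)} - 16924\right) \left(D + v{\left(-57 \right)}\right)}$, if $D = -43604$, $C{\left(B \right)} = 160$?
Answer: $\frac{1}{726585288} \approx 1.3763 \cdot 10^{-9}$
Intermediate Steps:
$\frac{1}{\left(C{\left(203 \right)} - 16924\right) \left(D + v{\left(-57 \right)}\right)} = \frac{1}{\left(160 - 16924\right) \left(-43604 + \left(205 - -57\right)\right)} = \frac{1}{\left(-16764\right) \left(-43604 + \left(205 + 57\right)\right)} = \frac{1}{\left(-16764\right) \left(-43604 + 262\right)} = \frac{1}{\left(-16764\right) \left(-43342\right)} = \frac{1}{726585288}$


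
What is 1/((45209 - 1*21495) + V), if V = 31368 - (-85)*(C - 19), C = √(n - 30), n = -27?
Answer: 53467/2859131914 - 85*I*√57/2859131914 ≈ 1.87e-5 - 2.2445e-7*I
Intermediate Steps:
C = I*√57 (C = √(-27 - 30) = √(-57) = I*√57 ≈ 7.5498*I)
V = 29753 + 85*I*√57 (V = 31368 - (-85)*(I*√57 - 19) = 31368 - (-85)*(-19 + I*√57) = 31368 - (1615 - 85*I*√57) = 31368 + (-1615 + 85*I*√57) = 29753 + 85*I*√57 ≈ 29753.0 + 641.74*I)
1/((45209 - 1*21495) + V) = 1/((45209 - 1*21495) + (29753 + 85*I*√57)) = 1/((45209 - 21495) + (29753 + 85*I*√57)) = 1/(23714 + (29753 + 85*I*√57)) = 1/(53467 + 85*I*√57)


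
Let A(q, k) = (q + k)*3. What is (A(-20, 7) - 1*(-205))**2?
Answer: 27556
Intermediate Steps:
A(q, k) = 3*k + 3*q (A(q, k) = (k + q)*3 = 3*k + 3*q)
(A(-20, 7) - 1*(-205))**2 = ((3*7 + 3*(-20)) - 1*(-205))**2 = ((21 - 60) + 205)**2 = (-39 + 205)**2 = 166**2 = 27556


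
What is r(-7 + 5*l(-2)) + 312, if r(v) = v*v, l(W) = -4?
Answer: 1041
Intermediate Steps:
r(v) = v²
r(-7 + 5*l(-2)) + 312 = (-7 + 5*(-4))² + 312 = (-7 - 20)² + 312 = (-27)² + 312 = 729 + 312 = 1041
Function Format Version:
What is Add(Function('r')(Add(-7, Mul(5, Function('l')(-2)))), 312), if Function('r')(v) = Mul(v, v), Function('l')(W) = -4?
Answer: 1041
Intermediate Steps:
Function('r')(v) = Pow(v, 2)
Add(Function('r')(Add(-7, Mul(5, Function('l')(-2)))), 312) = Add(Pow(Add(-7, Mul(5, -4)), 2), 312) = Add(Pow(Add(-7, -20), 2), 312) = Add(Pow(-27, 2), 312) = Add(729, 312) = 1041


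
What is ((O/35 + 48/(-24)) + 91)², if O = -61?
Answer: 9326916/1225 ≈ 7613.8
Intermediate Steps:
((O/35 + 48/(-24)) + 91)² = ((-61/35 + 48/(-24)) + 91)² = ((-61*1/35 + 48*(-1/24)) + 91)² = ((-61/35 - 2) + 91)² = (-131/35 + 91)² = (3054/35)² = 9326916/1225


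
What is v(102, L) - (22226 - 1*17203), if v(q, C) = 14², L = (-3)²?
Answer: -4827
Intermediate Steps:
L = 9
v(q, C) = 196
v(102, L) - (22226 - 1*17203) = 196 - (22226 - 1*17203) = 196 - (22226 - 17203) = 196 - 1*5023 = 196 - 5023 = -4827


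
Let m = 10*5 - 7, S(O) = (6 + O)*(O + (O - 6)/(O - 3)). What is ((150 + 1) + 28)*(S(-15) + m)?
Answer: 59965/2 ≈ 29983.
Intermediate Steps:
S(O) = (6 + O)*(O + (-6 + O)/(-3 + O))
m = 43 (m = 50 - 7 = 43)
((150 + 1) + 28)*(S(-15) + m) = ((150 + 1) + 28)*((-36 + (-15)³ - 18*(-15) + 4*(-15)²)/(-3 - 15) + 43) = (151 + 28)*((-36 - 3375 + 270 + 4*225)/(-18) + 43) = 179*(-(-36 - 3375 + 270 + 900)/18 + 43) = 179*(-1/18*(-2241) + 43) = 179*(249/2 + 43) = 179*(335/2) = 59965/2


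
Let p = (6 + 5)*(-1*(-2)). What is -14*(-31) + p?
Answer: 456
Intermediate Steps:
p = 22 (p = 11*2 = 22)
-14*(-31) + p = -14*(-31) + 22 = 434 + 22 = 456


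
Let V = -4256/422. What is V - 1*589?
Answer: -126407/211 ≈ -599.08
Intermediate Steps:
V = -2128/211 (V = -4256*1/422 = -2128/211 ≈ -10.085)
V - 1*589 = -2128/211 - 1*589 = -2128/211 - 589 = -126407/211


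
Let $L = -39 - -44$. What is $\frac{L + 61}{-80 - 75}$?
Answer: $- \frac{66}{155} \approx -0.42581$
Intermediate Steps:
$L = 5$ ($L = -39 + 44 = 5$)
$\frac{L + 61}{-80 - 75} = \frac{5 + 61}{-80 - 75} = \frac{1}{-155} \cdot 66 = \left(- \frac{1}{155}\right) 66 = - \frac{66}{155}$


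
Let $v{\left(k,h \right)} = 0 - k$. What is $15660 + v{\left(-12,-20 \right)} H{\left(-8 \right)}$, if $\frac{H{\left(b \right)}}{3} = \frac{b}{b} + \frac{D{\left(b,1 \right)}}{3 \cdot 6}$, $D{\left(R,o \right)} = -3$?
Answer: $15690$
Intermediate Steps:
$v{\left(k,h \right)} = - k$
$H{\left(b \right)} = \frac{5}{2}$ ($H{\left(b \right)} = 3 \left(\frac{b}{b} - \frac{3}{3 \cdot 6}\right) = 3 \left(1 - \frac{3}{18}\right) = 3 \left(1 - \frac{1}{6}\right) = 3 \cdot \frac{5}{6} = \frac{5}{2}$)
$15660 + v{\left(-12,-20 \right)} H{\left(-8 \right)} = 15660 + \left(-1\right) \left(-12\right) \frac{5}{2} = 15660 + 12 \cdot \frac{5}{2} = 15660 + 30 = 15690$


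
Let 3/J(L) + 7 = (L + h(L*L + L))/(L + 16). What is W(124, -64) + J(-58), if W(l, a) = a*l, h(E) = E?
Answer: -2007817/253 ≈ -7936.0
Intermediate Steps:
J(L) = 3/(-7 + (L² + 2*L)/(16 + L)) (J(L) = 3/(-7 + (L + (L*L + L))/(L + 16)) = 3/(-7 + (L + (L² + L))/(16 + L)) = 3/(-7 + (L + (L + L²))/(16 + L)) = 3/(-7 + (L² + 2*L)/(16 + L)))
W(124, -64) + J(-58) = -64*124 + 3*(16 - 58)/(-112 + (-58)² - 5*(-58)) = -7936 + 3*(-42)/(-112 + 3364 + 290) = -7936 + 3*(-42)/3542 = -7936 + 3*(1/3542)*(-42) = -7936 - 9/253 = -2007817/253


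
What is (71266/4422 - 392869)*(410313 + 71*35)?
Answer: -358555404097348/2211 ≈ -1.6217e+11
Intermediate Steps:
(71266/4422 - 392869)*(410313 + 71*35) = (71266*(1/4422) - 392869)*(410313 + 2485) = (35633/2211 - 392869)*412798 = -868597726/2211*412798 = -358555404097348/2211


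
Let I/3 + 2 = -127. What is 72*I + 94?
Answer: -27770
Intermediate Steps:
I = -387 (I = -6 + 3*(-127) = -6 - 381 = -387)
72*I + 94 = 72*(-387) + 94 = -27864 + 94 = -27770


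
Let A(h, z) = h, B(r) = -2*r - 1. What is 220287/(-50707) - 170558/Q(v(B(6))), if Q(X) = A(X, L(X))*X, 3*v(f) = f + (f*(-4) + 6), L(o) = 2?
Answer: -8698049081/11409075 ≈ -762.38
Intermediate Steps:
B(r) = -1 - 2*r
v(f) = 2 - f (v(f) = (f + (f*(-4) + 6))/3 = (f + (-4*f + 6))/3 = (f + (6 - 4*f))/3 = (6 - 3*f)/3 = 2 - f)
Q(X) = X² (Q(X) = X*X = X²)
220287/(-50707) - 170558/Q(v(B(6))) = 220287/(-50707) - 170558/(2 - (-1 - 2*6))² = 220287*(-1/50707) - 170558/(2 - (-1 - 12))² = -220287/50707 - 170558/(2 - 1*(-13))² = -220287/50707 - 170558/(2 + 13)² = -220287/50707 - 170558/(15²) = -220287/50707 - 170558/225 = -8698049081/11409075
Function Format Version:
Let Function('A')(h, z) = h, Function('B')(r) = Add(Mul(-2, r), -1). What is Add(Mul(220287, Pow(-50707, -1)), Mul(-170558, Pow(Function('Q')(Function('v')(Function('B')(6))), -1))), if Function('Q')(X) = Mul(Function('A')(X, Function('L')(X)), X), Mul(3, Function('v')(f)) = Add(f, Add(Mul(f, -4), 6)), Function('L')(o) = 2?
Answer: Rational(-8698049081, 11409075) ≈ -762.38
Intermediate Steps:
Function('B')(r) = Add(-1, Mul(-2, r))
Function('v')(f) = Add(2, Mul(-1, f)) (Function('v')(f) = Mul(Rational(1, 3), Add(f, Add(Mul(f, -4), 6))) = Mul(Rational(1, 3), Add(f, Add(Mul(-4, f), 6))) = Mul(Rational(1, 3), Add(f, Add(6, Mul(-4, f)))) = Mul(Rational(1, 3), Add(6, Mul(-3, f))) = Add(2, Mul(-1, f)))
Function('Q')(X) = Pow(X, 2) (Function('Q')(X) = Mul(X, X) = Pow(X, 2))
Add(Mul(220287, Pow(-50707, -1)), Mul(-170558, Pow(Function('Q')(Function('v')(Function('B')(6))), -1))) = Add(Mul(220287, Pow(-50707, -1)), Mul(-170558, Pow(Pow(Add(2, Mul(-1, Add(-1, Mul(-2, 6)))), 2), -1))) = Add(Mul(220287, Rational(-1, 50707)), Mul(-170558, Pow(Pow(Add(2, Mul(-1, Add(-1, -12))), 2), -1))) = Add(Rational(-220287, 50707), Mul(-170558, Pow(Pow(Add(2, Mul(-1, -13)), 2), -1))) = Add(Rational(-220287, 50707), Mul(-170558, Pow(Pow(Add(2, 13), 2), -1))) = Add(Rational(-220287, 50707), Mul(-170558, Pow(Pow(15, 2), -1))) = Add(Rational(-220287, 50707), Mul(-170558, Pow(225, -1))) = Add(Rational(-220287, 50707), Mul(-170558, Rational(1, 225))) = Add(Rational(-220287, 50707), Rational(-170558, 225)) = Rational(-8698049081, 11409075)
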